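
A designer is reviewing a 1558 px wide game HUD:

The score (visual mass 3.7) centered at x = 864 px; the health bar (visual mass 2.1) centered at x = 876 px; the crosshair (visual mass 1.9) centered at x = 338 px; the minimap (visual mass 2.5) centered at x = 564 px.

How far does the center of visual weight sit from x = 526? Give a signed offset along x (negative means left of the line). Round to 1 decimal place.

≈ 169.0 px

Σw = 3.7 + 2.1 + 1.9 + 2.5 = 10.2.
Σw·x = 3.7·864 + 2.1·876 + 1.9·338 + 2.5·564 = 7088.6, so x̄ = 7088.6/10.2 ≈ 694.96.
Difference: 694.96 − 526 ≈ 168.96.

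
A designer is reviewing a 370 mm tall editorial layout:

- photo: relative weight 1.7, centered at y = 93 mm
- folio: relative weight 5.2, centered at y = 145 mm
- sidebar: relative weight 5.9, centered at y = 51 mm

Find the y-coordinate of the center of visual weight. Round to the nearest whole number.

Weights sum to 1.7 + 5.2 + 5.9 = 12.8.
y-moment: 1.7·93 + 5.2·145 + 5.9·51 = 1213.0; centroid 1213.0/12.8 ≈ 94.77.

y ≈ 95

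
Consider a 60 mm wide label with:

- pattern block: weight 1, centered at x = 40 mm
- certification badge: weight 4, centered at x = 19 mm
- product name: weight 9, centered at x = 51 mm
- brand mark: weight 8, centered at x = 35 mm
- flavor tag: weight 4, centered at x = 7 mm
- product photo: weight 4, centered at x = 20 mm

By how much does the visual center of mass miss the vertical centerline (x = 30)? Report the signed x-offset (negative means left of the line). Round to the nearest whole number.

Weights sum to 1 + 4 + 9 + 8 + 4 + 4 = 30.
x: moment 963 / weight 30 ≈ 32.10
Offset from x = 30: 32.10 − 30 ≈ 2.10.

≈ 2 mm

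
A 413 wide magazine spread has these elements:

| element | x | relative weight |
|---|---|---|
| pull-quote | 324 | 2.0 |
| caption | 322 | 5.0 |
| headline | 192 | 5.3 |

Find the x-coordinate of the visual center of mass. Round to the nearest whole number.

x ≈ 266

Total weight = 2.0 + 5.0 + 5.3 = 12.3.
x: (2.0·324 + 5.0·322 + 5.3·192) / 12.3 = 3275.6 / 12.3 ≈ 266.31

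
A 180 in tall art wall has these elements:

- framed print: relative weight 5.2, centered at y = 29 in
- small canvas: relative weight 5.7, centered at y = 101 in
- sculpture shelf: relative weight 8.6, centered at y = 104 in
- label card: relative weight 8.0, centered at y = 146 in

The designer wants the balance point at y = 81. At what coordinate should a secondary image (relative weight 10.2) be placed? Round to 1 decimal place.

After adding the secondary image, total weight = 5.2 + 5.7 + 8.6 + 8.0 + 10.2 = 37.7.
Along y: (2788.9 + 10.2·y) / 37.7 = 81 (existing moment 5.2·29 + 5.7·101 + 8.6·104 + 8.0·146 = 2788.9) ⇒ y = (3053.7 − 2788.9) / 10.2 ≈ 25.96.

y ≈ 26.0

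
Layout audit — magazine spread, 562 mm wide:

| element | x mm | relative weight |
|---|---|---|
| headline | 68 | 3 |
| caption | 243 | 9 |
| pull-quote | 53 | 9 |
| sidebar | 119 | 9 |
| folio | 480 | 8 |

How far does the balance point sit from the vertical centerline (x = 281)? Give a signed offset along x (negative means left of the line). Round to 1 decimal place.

Weights sum to 3 + 9 + 9 + 9 + 8 = 38.
x: (3·68 + 9·243 + 9·53 + 9·119 + 8·480) / 38 = 7779 / 38 ≈ 204.71
Against x = 281, that's 204.71 − 281 = -76.29.

≈ -76.3 mm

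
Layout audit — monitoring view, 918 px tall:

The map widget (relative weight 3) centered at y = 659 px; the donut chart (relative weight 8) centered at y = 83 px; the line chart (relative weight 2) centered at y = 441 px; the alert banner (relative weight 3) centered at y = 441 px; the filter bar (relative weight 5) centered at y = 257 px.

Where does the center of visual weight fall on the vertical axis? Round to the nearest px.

Σw = 3 + 8 + 2 + 3 + 5 = 21.
y-moment: 3·659 + 8·83 + 2·441 + 3·441 + 5·257 = 6131; centroid 6131/21 ≈ 291.95.

y ≈ 292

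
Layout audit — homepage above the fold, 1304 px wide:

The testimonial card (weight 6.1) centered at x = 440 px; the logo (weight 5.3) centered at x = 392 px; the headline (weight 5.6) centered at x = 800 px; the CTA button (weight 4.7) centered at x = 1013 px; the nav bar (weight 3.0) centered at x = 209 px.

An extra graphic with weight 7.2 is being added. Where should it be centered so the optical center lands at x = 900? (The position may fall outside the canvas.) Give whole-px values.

After adding the extra graphic, total weight = 6.1 + 5.3 + 5.6 + 4.7 + 3.0 + 7.2 = 31.9.
x: need Σw·x = 31.9·900 = 28710.0. Existing = 6.1·440 + 5.3·392 + 5.6·800 + 4.7·1013 + 3.0·209 = 14629.7. Remainder 14080.3 / 7.2 ≈ 1955.60.

x ≈ 1956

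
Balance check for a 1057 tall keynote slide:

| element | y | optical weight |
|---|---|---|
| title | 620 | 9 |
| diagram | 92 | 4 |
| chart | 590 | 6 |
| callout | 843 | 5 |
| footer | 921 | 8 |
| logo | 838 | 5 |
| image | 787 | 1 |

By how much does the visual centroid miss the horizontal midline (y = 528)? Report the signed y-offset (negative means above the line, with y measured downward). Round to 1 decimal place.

≈ 157.5

Total weight = 9 + 4 + 6 + 5 + 8 + 5 + 1 = 38.
y-moment: 9·620 + 4·92 + 6·590 + 5·843 + 8·921 + 5·838 + 1·787 = 26048; centroid 26048/38 ≈ 685.47.
Difference: 685.47 − 528 ≈ 157.47.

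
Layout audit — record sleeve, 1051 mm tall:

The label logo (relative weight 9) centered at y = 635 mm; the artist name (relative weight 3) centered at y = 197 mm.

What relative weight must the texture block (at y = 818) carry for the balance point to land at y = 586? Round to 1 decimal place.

Existing Σw = 12 (9 + 3); existing moment 9·635 + 3·197 = 6306.
Set Σw·y/Σw = 586: (6306 + 818w) = 586·(12 + w).
Rearranging, w·(818 − 586) = 586·12 − 6306 = 726, so w ≈ 726/232 = 3.13.

w ≈ 3.1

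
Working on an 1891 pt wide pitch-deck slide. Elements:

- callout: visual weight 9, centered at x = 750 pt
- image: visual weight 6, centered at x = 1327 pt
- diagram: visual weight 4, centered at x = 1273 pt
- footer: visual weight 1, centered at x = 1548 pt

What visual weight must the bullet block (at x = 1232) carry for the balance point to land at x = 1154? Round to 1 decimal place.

Fixed elements: Σw = 9 + 6 + 4 + 1 = 20, Σw·x = 9·750 + 6·1327 + 4·1273 + 1·1548 = 21352.
Balance at x = 1154 requires (21352 + w·1232) / (20 + w) = 1154.
Rearranging, w·(1232 − 1154) = 1154·20 − 21352 = 1728, so w ≈ 1728/78 = 22.15.

w ≈ 22.2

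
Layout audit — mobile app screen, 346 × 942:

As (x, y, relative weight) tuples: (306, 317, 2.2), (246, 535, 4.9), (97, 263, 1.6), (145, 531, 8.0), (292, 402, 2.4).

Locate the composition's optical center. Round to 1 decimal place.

Total weight = 2.2 + 4.9 + 1.6 + 8.0 + 2.4 = 19.1.
x-moment: 2.2·306 + 4.9·246 + 1.6·97 + 8.0·145 + 2.4·292 = 3894.6; centroid 3894.6/19.1 ≈ 203.91.
y-moment: 2.2·317 + 4.9·535 + 1.6·263 + 8.0·531 + 2.4·402 = 8952.5; centroid 8952.5/19.1 ≈ 468.72.

(203.9, 468.7)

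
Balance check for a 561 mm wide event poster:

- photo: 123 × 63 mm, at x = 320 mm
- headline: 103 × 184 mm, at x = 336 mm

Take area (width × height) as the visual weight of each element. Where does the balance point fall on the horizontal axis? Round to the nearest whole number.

x ≈ 331

Taking area as weight: photo 123·63 = 7749, headline 103·184 = 18952. Sum 26701.
Σw·x = 7749·320 + 18952·336 = 8847552, so x̄ = 8847552/26701 ≈ 331.36.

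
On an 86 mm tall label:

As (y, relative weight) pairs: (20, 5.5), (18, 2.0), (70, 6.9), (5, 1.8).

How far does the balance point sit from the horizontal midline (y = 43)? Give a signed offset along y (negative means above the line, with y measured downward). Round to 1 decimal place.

Total weight = 5.5 + 2.0 + 6.9 + 1.8 = 16.2.
y-moment: 5.5·20 + 2.0·18 + 6.9·70 + 1.8·5 = 638.0; centroid 638.0/16.2 ≈ 39.38.
Difference: 39.38 − 43 ≈ -3.62.

≈ -3.6 mm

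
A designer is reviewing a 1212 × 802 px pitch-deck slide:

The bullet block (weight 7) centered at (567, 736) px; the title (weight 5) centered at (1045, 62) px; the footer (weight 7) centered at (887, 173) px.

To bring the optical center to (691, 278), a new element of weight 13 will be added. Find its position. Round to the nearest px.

After adding the new element, total weight = 7 + 5 + 7 + 13 = 32.
x: target moment 32×691 = 22112; current 7·567 + 5·1045 + 7·887 = 15403; the new element supplies 6709, so x = 6709/13 ≈ 516.08.
y: target moment 32×278 = 8896; current 7·736 + 5·62 + 7·173 = 6673; the new element supplies 2223, so y = 2223/13 ≈ 171.00.

(516, 171)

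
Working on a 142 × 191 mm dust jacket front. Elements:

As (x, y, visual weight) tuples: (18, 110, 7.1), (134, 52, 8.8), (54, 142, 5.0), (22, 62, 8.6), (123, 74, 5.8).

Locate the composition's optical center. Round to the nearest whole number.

(70, 82)

Total weight = 7.1 + 8.8 + 5.0 + 8.6 + 5.8 = 35.3.
x: (7.1·18 + 8.8·134 + 5.0·54 + 8.6·22 + 5.8·123) / 35.3 = 2479.6 / 35.3 ≈ 70.24
y: (7.1·110 + 8.8·52 + 5.0·142 + 8.6·62 + 5.8·74) / 35.3 = 2911.0 / 35.3 ≈ 82.46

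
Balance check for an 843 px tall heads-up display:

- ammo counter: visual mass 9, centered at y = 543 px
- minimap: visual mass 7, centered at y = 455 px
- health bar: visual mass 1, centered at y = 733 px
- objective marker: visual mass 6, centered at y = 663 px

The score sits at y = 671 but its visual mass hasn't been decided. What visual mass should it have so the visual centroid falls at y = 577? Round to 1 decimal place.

w ≈ 5.2

Known weights sum to 9 + 7 + 1 + 6 = 23; their moment is 9·543 + 7·455 + 1·733 + 6·663 = 12783.
Balance at y = 577 requires (12783 + w·671) / (23 + w) = 577.
So w = (577·23 − 12783)/(671 − 577) = 488/94 ≈ 5.19.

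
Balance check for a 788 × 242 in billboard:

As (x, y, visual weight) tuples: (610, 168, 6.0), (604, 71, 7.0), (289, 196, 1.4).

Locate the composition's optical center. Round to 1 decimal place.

(575.9, 123.6)

Weights sum to 6.0 + 7.0 + 1.4 = 14.4.
x: (6.0·610 + 7.0·604 + 1.4·289) / 14.4 = 8292.6 / 14.4 ≈ 575.88
y: (6.0·168 + 7.0·71 + 1.4·196) / 14.4 = 1779.4 / 14.4 ≈ 123.57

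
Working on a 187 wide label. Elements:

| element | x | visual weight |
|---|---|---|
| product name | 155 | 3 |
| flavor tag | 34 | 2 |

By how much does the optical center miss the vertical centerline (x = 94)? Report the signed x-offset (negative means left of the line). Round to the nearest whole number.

≈ 13

Σw = 3 + 2 = 5.
x-moment: 3·155 + 2·34 = 533; centroid 533/5 ≈ 106.60.
Difference: 106.60 − 94 ≈ 12.60.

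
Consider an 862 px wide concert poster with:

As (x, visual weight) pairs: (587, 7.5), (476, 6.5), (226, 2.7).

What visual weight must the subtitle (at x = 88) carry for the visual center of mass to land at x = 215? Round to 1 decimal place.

w ≈ 35.6

Existing Σw = 16.7 (7.5 + 6.5 + 2.7); existing moment 7.5·587 + 6.5·476 + 2.7·226 = 8106.7.
Set Σw·x/Σw = 215: (8106.7 + 88w) = 215·(16.7 + w).
Rearranging, w·(88 − 215) = 215·16.7 − 8106.7 = -4516.2, so w ≈ -4516.2/-127 = 35.56.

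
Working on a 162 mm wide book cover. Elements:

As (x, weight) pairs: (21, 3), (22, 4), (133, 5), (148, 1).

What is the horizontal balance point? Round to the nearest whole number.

Weights sum to 3 + 4 + 5 + 1 = 13.
x-moment: 3·21 + 4·22 + 5·133 + 1·148 = 964; centroid 964/13 ≈ 74.15.

x ≈ 74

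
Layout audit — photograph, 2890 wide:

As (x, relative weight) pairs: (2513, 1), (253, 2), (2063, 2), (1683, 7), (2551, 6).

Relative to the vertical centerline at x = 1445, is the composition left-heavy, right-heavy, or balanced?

Weights sum to 1 + 2 + 2 + 7 + 6 = 18.
x-moment: 1·2513 + 2·253 + 2·2063 + 7·1683 + 6·2551 = 34232; centroid 34232/18 ≈ 1901.78.
1901.8 lies right of the midline 1445, so the layout is right-heavy.

right-heavy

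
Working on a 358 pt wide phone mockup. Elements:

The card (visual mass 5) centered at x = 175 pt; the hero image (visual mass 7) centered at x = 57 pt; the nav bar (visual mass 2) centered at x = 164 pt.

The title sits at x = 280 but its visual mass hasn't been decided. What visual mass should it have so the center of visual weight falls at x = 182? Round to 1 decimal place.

Fixed elements: Σw = 5 + 7 + 2 = 14, Σw·x = 5·175 + 7·57 + 2·164 = 1602.
Set Σw·x/Σw = 182: (1602 + 280w) = 182·(14 + w).
So w = (182·14 − 1602)/(280 − 182) = 946/98 ≈ 9.65.

w ≈ 9.7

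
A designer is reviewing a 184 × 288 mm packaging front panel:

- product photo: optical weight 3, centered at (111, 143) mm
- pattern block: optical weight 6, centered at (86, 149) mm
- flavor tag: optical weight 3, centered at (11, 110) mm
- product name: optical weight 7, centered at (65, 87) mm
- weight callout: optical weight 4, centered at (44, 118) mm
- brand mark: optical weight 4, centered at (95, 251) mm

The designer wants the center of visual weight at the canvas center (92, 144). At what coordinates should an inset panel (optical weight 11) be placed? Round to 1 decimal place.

After adding the inset panel, total weight = 3 + 6 + 3 + 7 + 4 + 4 + 11 = 38.
x: need Σw·x = 38·92 = 3496. Existing = 3·111 + 6·86 + 3·11 + 7·65 + 4·44 + 4·95 = 1893. Remainder 1603 / 11 ≈ 145.73.
y: need Σw·y = 38·144 = 5472. Existing = 3·143 + 6·149 + 3·110 + 7·87 + 4·118 + 4·251 = 3738. Remainder 1734 / 11 ≈ 157.64.

(145.7, 157.6)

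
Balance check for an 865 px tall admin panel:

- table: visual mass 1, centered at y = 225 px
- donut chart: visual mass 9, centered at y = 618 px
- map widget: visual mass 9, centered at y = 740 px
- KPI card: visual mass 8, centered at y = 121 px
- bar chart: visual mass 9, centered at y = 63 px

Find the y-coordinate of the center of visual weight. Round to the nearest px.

y ≈ 388

Weights sum to 1 + 9 + 9 + 8 + 9 = 36.
y-moment: 1·225 + 9·618 + 9·740 + 8·121 + 9·63 = 13982; centroid 13982/36 ≈ 388.39.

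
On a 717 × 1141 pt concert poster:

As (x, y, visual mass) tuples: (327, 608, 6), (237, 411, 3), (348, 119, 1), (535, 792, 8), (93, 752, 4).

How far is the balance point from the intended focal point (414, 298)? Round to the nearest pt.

Weights sum to 6 + 3 + 1 + 8 + 4 = 22.
x: (6·327 + 3·237 + 1·348 + 8·535 + 4·93) / 22 = 7673 / 22 ≈ 348.77
y: (6·608 + 3·411 + 1·119 + 8·792 + 4·752) / 22 = 14344 / 22 ≈ 652.00
Relative to (414, 298): Δ = (-65.23, 354.00); |Δ| = √(-65.23² + 354.00²) ≈ 359.96.

≈ 360 pt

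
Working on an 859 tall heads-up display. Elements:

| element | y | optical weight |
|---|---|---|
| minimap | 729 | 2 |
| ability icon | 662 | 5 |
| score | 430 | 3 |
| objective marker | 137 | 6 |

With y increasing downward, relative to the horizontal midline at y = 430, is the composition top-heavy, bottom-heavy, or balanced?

Total weight = 2 + 5 + 3 + 6 = 16.
y-moment: 2·729 + 5·662 + 3·430 + 6·137 = 6880; centroid 6880/16 ≈ 430.00.
That equals the midline 430 — balanced.

balanced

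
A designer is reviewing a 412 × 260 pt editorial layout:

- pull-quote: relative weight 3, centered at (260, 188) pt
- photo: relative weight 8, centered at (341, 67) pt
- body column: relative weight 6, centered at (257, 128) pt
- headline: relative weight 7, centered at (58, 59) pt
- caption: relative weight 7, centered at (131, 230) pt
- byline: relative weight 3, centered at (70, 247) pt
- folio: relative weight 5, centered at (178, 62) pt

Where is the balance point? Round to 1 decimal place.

(191.6, 126.7)

Weights sum to 3 + 8 + 6 + 7 + 7 + 3 + 5 = 39.
Σw·x = 7473; x̄ = 7473/39 ≈ 191.62.
Σw·y = 4942; ȳ = 4942/39 ≈ 126.72.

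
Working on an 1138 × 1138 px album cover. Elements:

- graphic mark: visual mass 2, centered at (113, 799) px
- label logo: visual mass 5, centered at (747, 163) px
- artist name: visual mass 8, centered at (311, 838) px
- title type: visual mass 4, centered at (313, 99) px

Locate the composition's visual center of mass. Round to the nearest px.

(405, 501)

Weights sum to 2 + 5 + 8 + 4 = 19.
x-moment: 2·113 + 5·747 + 8·311 + 4·313 = 7701; centroid 7701/19 ≈ 405.32.
y-moment: 2·799 + 5·163 + 8·838 + 4·99 = 9513; centroid 9513/19 ≈ 500.68.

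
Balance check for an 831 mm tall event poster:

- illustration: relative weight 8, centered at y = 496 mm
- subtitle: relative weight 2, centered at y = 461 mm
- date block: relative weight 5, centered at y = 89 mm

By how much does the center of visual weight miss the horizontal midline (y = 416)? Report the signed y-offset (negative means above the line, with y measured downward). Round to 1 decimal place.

Weights sum to 8 + 2 + 5 = 15.
y-moment: 8·496 + 2·461 + 5·89 = 5335; centroid 5335/15 ≈ 355.67.
Difference: 355.67 − 416 ≈ -60.33.

≈ -60.3 mm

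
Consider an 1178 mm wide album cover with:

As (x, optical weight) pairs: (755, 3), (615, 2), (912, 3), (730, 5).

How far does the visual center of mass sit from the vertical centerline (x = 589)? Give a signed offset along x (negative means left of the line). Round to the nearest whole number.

≈ 171 mm

Weights sum to 3 + 2 + 3 + 5 = 13.
x-moment: 3·755 + 2·615 + 3·912 + 5·730 = 9881; centroid 9881/13 ≈ 760.08.
Difference: 760.08 − 589 ≈ 171.08.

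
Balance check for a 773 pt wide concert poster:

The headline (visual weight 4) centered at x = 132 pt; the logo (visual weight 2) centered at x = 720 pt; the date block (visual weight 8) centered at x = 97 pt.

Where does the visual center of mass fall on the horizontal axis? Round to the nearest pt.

Σw = 4 + 2 + 8 = 14.
x-moment: 4·132 + 2·720 + 8·97 = 2744; centroid 2744/14 ≈ 196.00.

x ≈ 196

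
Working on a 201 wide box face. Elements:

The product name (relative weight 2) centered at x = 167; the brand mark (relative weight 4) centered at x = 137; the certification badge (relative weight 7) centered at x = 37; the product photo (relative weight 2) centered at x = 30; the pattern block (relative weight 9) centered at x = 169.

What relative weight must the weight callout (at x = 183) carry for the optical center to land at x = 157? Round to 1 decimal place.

Existing Σw = 24 (2 + 4 + 7 + 2 + 9); existing moment 2·167 + 4·137 + 7·37 + 2·30 + 9·169 = 2722.
Set Σw·x/Σw = 157: (2722 + 183w) = 157·(24 + w).
So w = (157·24 − 2722)/(183 − 157) = 1046/26 ≈ 40.23.

w ≈ 40.2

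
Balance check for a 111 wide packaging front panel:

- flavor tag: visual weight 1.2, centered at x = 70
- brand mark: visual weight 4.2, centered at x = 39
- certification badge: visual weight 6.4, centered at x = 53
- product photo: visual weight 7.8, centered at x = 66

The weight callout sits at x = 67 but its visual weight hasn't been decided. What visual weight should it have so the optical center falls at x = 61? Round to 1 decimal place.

w ≈ 15.6

Existing Σw = 19.6 (1.2 + 4.2 + 6.4 + 7.8); existing moment 1.2·70 + 4.2·39 + 6.4·53 + 7.8·66 = 1101.8.
Balance at x = 61 requires (1101.8 + w·67) / (19.6 + w) = 61.
Solving: w = (61·19.6 − 1101.8) / (67 − 61) = 93.8 / 6 ≈ 15.63.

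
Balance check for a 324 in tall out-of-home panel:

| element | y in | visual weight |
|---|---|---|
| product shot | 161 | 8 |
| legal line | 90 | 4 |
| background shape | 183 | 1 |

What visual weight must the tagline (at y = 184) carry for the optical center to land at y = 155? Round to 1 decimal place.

w ≈ 6.3

Known weights sum to 8 + 4 + 1 = 13; their moment is 8·161 + 4·90 + 1·183 = 1831.
For the centroid to hit 155: (1831 + w·184) / (13 + w) = 155.
Solving: w = (155·13 − 1831) / (184 − 155) = 184 / 29 ≈ 6.34.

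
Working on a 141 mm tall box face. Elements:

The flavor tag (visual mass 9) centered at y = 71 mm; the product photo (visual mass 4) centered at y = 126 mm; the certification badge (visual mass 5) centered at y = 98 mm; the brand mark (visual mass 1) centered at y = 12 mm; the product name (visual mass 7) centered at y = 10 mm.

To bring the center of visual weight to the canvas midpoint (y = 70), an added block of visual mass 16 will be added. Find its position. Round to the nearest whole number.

y ≈ 77

New total weight: (9 + 4 + 5 + 1 + 7) + 16 = 42.
y: target moment 42×70 = 2940; current 9·71 + 4·126 + 5·98 + 1·12 + 7·10 = 1715; the added block supplies 1225, so y = 1225/16 ≈ 76.56.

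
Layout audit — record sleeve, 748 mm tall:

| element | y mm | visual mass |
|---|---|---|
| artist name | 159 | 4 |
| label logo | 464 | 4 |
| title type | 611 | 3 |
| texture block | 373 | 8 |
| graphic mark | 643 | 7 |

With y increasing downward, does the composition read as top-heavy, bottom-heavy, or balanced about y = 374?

bottom-heavy

Weights sum to 4 + 4 + 3 + 8 + 7 = 26.
y: (4·159 + 4·464 + 3·611 + 8·373 + 7·643) / 26 = 11810 / 26 ≈ 454.23
Since 454.2 is below (larger y than) 374, the composition reads bottom-heavy.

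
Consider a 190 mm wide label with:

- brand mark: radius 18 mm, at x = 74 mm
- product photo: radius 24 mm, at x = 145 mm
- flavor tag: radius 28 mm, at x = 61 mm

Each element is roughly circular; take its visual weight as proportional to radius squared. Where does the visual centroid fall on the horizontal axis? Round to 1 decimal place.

r² weights: brand mark 18² = 324, product photo 24² = 576, flavor tag 28² = 784. Total = 1684.
x-moment: 324·74 + 576·145 + 784·61 = 155320; centroid 155320/1684 ≈ 92.23.

x ≈ 92.2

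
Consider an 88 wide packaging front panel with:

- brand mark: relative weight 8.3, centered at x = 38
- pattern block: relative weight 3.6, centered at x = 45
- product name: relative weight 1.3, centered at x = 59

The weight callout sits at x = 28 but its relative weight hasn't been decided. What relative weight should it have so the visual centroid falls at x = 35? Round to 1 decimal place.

w ≈ 13.2

Existing Σw = 13.2 (8.3 + 3.6 + 1.3); existing moment 8.3·38 + 3.6·45 + 1.3·59 = 554.1.
Balance at x = 35 requires (554.1 + w·28) / (13.2 + w) = 35.
So w = (35·13.2 − 554.1)/(28 − 35) = -92.1/-7 ≈ 13.16.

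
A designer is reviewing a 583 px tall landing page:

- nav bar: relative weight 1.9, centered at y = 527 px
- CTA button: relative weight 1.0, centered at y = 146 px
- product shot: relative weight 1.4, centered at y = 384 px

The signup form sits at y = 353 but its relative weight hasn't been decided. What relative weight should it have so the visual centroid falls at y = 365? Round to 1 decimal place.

Existing Σw = 4.3 (1.9 + 1.0 + 1.4); existing moment 1.9·527 + 1.0·146 + 1.4·384 = 1684.9.
For the centroid to hit 365: (1684.9 + w·353) / (4.3 + w) = 365.
So w = (365·4.3 − 1684.9)/(353 − 365) = -115.4/-12 ≈ 9.62.

w ≈ 9.6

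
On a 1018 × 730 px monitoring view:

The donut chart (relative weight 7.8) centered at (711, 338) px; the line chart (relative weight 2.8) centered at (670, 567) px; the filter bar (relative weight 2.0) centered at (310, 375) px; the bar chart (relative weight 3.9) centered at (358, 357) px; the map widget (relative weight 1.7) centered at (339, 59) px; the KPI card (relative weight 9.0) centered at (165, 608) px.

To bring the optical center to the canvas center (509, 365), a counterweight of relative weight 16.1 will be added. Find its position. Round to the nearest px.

New total weight: (7.8 + 2.8 + 2.0 + 3.9 + 1.7 + 9.0) + 16.1 = 43.3.
x: target moment 43.3×509 = 22039.7; current 7.8·711 + 2.8·670 + 2.0·310 + 3.9·358 + 1.7·339 + 9.0·165 = 11499.3; the counterweight supplies 10540.4, so x = 10540.4/16.1 ≈ 654.68.
y: target moment 43.3×365 = 15804.5; current 7.8·338 + 2.8·567 + 2.0·375 + 3.9·357 + 1.7·59 + 9.0·608 = 11938.6; the counterweight supplies 3865.9, so y = 3865.9/16.1 ≈ 240.12.

(655, 240)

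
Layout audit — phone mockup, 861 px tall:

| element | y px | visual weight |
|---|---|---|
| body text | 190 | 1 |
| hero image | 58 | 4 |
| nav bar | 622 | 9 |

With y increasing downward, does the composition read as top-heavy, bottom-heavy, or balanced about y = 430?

Total weight = 1 + 4 + 9 = 14.
Σw·y = 1·190 + 4·58 + 9·622 = 6020, so ȳ = 6020/14 ≈ 430.00.
That equals the midline 430 — balanced.

balanced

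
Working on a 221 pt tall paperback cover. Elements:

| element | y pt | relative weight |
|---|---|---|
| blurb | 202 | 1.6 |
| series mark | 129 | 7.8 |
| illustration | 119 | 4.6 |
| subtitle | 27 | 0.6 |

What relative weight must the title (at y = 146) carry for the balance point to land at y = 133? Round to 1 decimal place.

w ≈ 3.8

Known weights sum to 1.6 + 7.8 + 4.6 + 0.6 = 14.6; their moment is 1.6·202 + 7.8·129 + 4.6·119 + 0.6·27 = 1893.0.
Balance at y = 133 requires (1893.0 + w·146) / (14.6 + w) = 133.
Solving: w = (133·14.6 − 1893.0) / (146 − 133) = 48.8 / 13 ≈ 3.75.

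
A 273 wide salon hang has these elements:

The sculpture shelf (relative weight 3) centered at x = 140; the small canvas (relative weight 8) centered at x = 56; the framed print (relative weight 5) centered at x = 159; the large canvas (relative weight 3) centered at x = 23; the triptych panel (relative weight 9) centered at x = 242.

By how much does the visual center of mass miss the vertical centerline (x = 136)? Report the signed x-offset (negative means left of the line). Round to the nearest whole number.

≈ 4

Σw = 3 + 8 + 5 + 3 + 9 = 28.
x: (3·140 + 8·56 + 5·159 + 3·23 + 9·242) / 28 = 3910 / 28 ≈ 139.64
Against x = 136, that's 139.64 − 136 = 3.64.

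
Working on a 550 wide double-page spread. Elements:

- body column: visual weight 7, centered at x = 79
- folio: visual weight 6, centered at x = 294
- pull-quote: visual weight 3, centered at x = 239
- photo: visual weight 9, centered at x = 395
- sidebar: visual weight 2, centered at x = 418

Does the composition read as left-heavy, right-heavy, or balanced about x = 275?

Total weight = 7 + 6 + 3 + 9 + 2 = 27.
x-moment: 7·79 + 6·294 + 3·239 + 9·395 + 2·418 = 7425; centroid 7425/27 ≈ 275.00.
275.00 = 275 exactly: balanced.

balanced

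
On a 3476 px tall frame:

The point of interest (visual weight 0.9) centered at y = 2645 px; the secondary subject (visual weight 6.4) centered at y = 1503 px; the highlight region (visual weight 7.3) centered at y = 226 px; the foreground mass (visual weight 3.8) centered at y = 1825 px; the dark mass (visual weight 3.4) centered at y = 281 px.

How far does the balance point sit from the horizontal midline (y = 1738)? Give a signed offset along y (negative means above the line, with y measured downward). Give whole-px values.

≈ -750 px

Weights sum to 0.9 + 6.4 + 7.3 + 3.8 + 3.4 = 21.8.
y-moment: 0.9·2645 + 6.4·1503 + 7.3·226 + 3.8·1825 + 3.4·281 = 21539.9; centroid 21539.9/21.8 ≈ 988.07.
Offset from y = 1738: 988.07 − 1738 ≈ -749.93.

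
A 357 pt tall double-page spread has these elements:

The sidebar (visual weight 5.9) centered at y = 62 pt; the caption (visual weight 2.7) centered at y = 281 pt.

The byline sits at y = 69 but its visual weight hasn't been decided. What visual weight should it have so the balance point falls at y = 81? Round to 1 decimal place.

w ≈ 35.7

Existing Σw = 8.6 (5.9 + 2.7); existing moment 5.9·62 + 2.7·281 = 1124.5.
Set Σw·y/Σw = 81: (1124.5 + 69w) = 81·(8.6 + w).
Rearranging, w·(69 − 81) = 81·8.6 − 1124.5 = -427.9, so w ≈ -427.9/-12 = 35.66.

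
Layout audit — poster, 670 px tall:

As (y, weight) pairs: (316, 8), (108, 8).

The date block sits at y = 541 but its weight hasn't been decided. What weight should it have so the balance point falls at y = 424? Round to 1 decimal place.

Existing Σw = 16 (8 + 8); existing moment 8·316 + 8·108 = 3392.
Set Σw·y/Σw = 424: (3392 + 541w) = 424·(16 + w).
Solving: w = (424·16 − 3392) / (541 − 424) = 3392 / 117 ≈ 28.99.

w ≈ 29.0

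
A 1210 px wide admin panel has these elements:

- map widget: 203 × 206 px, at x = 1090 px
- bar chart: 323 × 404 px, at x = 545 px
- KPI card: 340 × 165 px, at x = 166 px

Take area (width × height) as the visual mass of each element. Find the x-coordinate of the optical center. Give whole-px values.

Areas: map widget 203·206 = 41818, bar chart 323·404 = 130492, KPI card 340·165 = 56100. Total weight = 228410.
Σw·x = 41818·1090 + 130492·545 + 56100·166 = 126012360, so x̄ = 126012360/228410 ≈ 551.69.

x ≈ 552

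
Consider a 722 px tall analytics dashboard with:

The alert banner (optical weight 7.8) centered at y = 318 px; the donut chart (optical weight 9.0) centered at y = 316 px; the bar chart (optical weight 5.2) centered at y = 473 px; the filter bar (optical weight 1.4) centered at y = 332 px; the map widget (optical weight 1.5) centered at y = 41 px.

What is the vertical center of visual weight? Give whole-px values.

Weights sum to 7.8 + 9.0 + 5.2 + 1.4 + 1.5 = 24.9.
Σw·y = 7.8·318 + 9.0·316 + 5.2·473 + 1.4·332 + 1.5·41 = 8310.3, so ȳ = 8310.3/24.9 ≈ 333.75.

y ≈ 334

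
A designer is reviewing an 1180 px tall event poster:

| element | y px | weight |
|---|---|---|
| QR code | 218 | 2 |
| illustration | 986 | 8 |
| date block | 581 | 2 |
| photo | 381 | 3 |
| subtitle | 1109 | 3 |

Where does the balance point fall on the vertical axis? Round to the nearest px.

y ≈ 775

Total weight = 2 + 8 + 2 + 3 + 3 = 18.
y: (2·218 + 8·986 + 2·581 + 3·381 + 3·1109) / 18 = 13956 / 18 ≈ 775.33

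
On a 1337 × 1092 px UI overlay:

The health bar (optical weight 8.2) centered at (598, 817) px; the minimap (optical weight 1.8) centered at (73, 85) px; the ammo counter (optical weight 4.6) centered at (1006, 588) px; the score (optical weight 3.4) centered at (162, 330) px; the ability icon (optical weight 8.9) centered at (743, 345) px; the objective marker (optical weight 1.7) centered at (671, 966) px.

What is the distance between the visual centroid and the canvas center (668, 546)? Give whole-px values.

≈ 41 px

Weights sum to 8.2 + 1.8 + 4.6 + 3.4 + 8.9 + 1.7 = 28.6.
x-moment: 8.2·598 + 1.8·73 + 4.6·1006 + 3.4·162 + 8.9·743 + 1.7·671 = 17966.8; centroid 17966.8/28.6 ≈ 628.21.
y-moment: 8.2·817 + 1.8·85 + 4.6·588 + 3.4·330 + 8.9·345 + 1.7·966 = 15391.9; centroid 15391.9/28.6 ≈ 538.18.
Offset from (668, 546): Δx ≈ -39.79, Δy ≈ -7.82; distance = √(Δx² + Δy²) ≈ 40.55.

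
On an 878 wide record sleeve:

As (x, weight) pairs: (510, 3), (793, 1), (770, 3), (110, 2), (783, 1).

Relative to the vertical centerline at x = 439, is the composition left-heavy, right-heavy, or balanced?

right-heavy

Σw = 3 + 1 + 3 + 2 + 1 = 10.
x-moment: 3·510 + 1·793 + 3·770 + 2·110 + 1·783 = 5636; centroid 5636/10 ≈ 563.60.
Since 563.6 is right of 439, the composition reads right-heavy.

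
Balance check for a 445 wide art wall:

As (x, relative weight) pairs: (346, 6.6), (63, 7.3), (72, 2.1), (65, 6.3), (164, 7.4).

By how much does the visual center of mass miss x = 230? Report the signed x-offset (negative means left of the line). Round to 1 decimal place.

Σw = 6.6 + 7.3 + 2.1 + 6.3 + 7.4 = 29.7.
Σw·x = 6.6·346 + 7.3·63 + 2.1·72 + 6.3·65 + 7.4·164 = 4517.8, so x̄ = 4517.8/29.7 ≈ 152.11.
Offset from x = 230: 152.11 − 230 ≈ -77.89.

≈ -77.9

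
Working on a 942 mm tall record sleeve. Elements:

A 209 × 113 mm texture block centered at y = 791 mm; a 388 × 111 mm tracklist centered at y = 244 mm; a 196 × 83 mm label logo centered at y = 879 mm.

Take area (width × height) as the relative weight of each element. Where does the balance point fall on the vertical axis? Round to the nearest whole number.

Areas → weights: texture block 209·113 = 23617, tracklist 388·111 = 43068, label logo 196·83 = 16268; Σw = 82953.
y-moment: 23617·791 + 43068·244 + 16268·879 = 43489211; centroid 43489211/82953 ≈ 524.26.

y ≈ 524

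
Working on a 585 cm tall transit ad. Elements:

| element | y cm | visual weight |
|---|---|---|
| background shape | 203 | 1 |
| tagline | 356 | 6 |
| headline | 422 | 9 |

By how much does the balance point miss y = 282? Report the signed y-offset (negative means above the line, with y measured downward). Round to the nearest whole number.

Σw = 1 + 6 + 9 = 16.
y-moment: 1·203 + 6·356 + 9·422 = 6137; centroid 6137/16 ≈ 383.56.
Difference: 383.56 − 282 ≈ 101.56.

≈ 102 cm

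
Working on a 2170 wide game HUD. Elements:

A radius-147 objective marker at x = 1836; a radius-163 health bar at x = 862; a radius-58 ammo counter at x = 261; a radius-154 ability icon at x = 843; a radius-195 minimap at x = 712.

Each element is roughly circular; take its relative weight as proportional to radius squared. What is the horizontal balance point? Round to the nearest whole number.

r² weights: objective marker 147² = 21609, health bar 163² = 26569, ammo counter 58² = 3364, ability icon 154² = 23716, minimap 195² = 38025. Total = 113283.
x: (21609·1836 + 26569·862 + 3364·261 + 23716·843 + 38025·712) / 113283 = 110520994 / 113283 ≈ 975.62

x ≈ 976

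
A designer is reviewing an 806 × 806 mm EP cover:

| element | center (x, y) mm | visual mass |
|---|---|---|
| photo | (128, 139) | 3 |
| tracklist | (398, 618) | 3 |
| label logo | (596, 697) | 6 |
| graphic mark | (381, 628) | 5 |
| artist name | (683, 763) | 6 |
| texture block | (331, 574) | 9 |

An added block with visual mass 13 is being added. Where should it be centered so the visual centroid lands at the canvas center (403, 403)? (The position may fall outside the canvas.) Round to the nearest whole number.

(308, -92)

After adding the added block, total weight = 3 + 3 + 6 + 5 + 6 + 9 + 13 = 45.
x: target moment 45×403 = 18135; current 3·128 + 3·398 + 6·596 + 5·381 + 6·683 + 9·331 = 14136; the added block supplies 3999, so x = 3999/13 ≈ 307.62.
y: target moment 45×403 = 18135; current 3·139 + 3·618 + 6·697 + 5·628 + 6·763 + 9·574 = 19337; the added block supplies -1202, so y = -1202/13 ≈ -92.46.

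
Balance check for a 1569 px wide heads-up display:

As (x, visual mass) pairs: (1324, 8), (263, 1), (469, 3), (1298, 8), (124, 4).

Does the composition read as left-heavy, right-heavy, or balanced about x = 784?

right-heavy

Weights sum to 8 + 1 + 3 + 8 + 4 = 24.
Σw·x = 8·1324 + 1·263 + 3·469 + 8·1298 + 4·124 = 23142, so x̄ = 23142/24 ≈ 964.25.
964.2 vs midline 784 → right-heavy.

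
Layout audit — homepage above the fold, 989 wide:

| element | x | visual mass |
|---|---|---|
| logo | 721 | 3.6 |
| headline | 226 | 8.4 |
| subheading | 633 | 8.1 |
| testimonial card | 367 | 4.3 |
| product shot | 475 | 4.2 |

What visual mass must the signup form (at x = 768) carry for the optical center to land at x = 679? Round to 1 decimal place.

Existing Σw = 28.6 (3.6 + 8.4 + 8.1 + 4.3 + 4.2); existing moment 3.6·721 + 8.4·226 + 8.1·633 + 4.3·367 + 4.2·475 = 13194.4.
Set Σw·x/Σw = 679: (13194.4 + 768w) = 679·(28.6 + w).
So w = (679·28.6 − 13194.4)/(768 − 679) = 6225.0/89 ≈ 69.94.

w ≈ 69.9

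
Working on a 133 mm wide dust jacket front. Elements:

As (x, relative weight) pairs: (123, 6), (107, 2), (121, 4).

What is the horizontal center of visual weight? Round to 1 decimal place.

x ≈ 119.7

Total weight = 6 + 2 + 4 = 12.
x: (6·123 + 2·107 + 4·121) / 12 = 1436 / 12 ≈ 119.67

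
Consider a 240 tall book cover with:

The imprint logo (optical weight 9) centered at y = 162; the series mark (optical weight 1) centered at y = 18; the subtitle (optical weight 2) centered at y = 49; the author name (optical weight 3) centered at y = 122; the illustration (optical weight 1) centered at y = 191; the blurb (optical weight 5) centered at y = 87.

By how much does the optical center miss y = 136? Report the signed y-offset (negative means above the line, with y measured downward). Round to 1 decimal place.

≈ -13.8

Weights sum to 9 + 1 + 2 + 3 + 1 + 5 = 21.
y-moment: 9·162 + 1·18 + 2·49 + 3·122 + 1·191 + 5·87 = 2566; centroid 2566/21 ≈ 122.19.
Against y = 136, that's 122.19 − 136 = -13.81.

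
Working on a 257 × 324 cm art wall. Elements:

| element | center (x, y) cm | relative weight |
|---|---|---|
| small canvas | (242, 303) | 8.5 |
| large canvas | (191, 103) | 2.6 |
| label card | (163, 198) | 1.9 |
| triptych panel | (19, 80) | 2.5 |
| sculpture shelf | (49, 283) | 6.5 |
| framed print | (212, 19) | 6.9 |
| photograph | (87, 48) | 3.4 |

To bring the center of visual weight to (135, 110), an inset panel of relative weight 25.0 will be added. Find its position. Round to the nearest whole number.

(110, 30)

New total weight: (8.5 + 2.6 + 1.9 + 2.5 + 6.5 + 6.9 + 3.4) + 25.0 = 57.3.
x: need Σw·x = 57.3·135 = 7735.5. Existing = 8.5·242 + 2.6·191 + 1.9·163 + 2.5·19 + 6.5·49 + 6.9·212 + 3.4·87 = 4987.9. Remainder 2747.6 / 25.0 ≈ 109.90.
y: need Σw·y = 57.3·110 = 6303.0. Existing = 8.5·303 + 2.6·103 + 1.9·198 + 2.5·80 + 6.5·283 + 6.9·19 + 3.4·48 = 5553.3. Remainder 749.7 / 25.0 ≈ 29.99.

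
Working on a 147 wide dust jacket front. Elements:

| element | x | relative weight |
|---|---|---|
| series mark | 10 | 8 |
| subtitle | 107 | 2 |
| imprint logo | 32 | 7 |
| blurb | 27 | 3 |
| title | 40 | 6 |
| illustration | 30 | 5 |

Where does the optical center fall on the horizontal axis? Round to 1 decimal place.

Σw = 8 + 2 + 7 + 3 + 6 + 5 = 31.
x: (8·10 + 2·107 + 7·32 + 3·27 + 6·40 + 5·30) / 31 = 989 / 31 ≈ 31.90

x ≈ 31.9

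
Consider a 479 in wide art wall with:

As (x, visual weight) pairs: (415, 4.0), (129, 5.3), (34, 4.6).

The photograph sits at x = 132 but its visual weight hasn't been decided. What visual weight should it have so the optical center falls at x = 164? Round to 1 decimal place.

Existing Σw = 13.9 (4.0 + 5.3 + 4.6); existing moment 4.0·415 + 5.3·129 + 4.6·34 = 2500.1.
For the centroid to hit 164: (2500.1 + w·132) / (13.9 + w) = 164.
So w = (164·13.9 − 2500.1)/(132 − 164) = -220.5/-32 ≈ 6.89.

w ≈ 6.9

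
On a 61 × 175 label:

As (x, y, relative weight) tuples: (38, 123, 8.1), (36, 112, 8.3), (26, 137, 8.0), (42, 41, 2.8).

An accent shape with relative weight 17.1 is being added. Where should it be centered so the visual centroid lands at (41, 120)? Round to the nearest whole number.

(52, 127)

With the accent shape, Σw becomes 8.1 + 8.3 + 8.0 + 2.8 + 17.1 = 44.3.
x: need Σw·x = 44.3·41 = 1816.3. Existing = 8.1·38 + 8.3·36 + 8.0·26 + 2.8·42 = 932.2. Remainder 884.1 / 17.1 ≈ 51.70.
y: need Σw·y = 44.3·120 = 5316.0. Existing = 8.1·123 + 8.3·112 + 8.0·137 + 2.8·41 = 3136.7. Remainder 2179.3 / 17.1 ≈ 127.44.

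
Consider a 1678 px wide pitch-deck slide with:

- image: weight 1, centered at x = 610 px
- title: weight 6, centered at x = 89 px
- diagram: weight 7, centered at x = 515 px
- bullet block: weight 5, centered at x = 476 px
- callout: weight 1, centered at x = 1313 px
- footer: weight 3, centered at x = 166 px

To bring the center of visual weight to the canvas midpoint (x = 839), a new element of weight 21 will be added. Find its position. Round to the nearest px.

x ≈ 1332

With the new element, Σw becomes 1 + 6 + 7 + 5 + 1 + 3 + 21 = 44.
x: need Σw·x = 44·839 = 36916. Existing = 1·610 + 6·89 + 7·515 + 5·476 + 1·1313 + 3·166 = 8940. Remainder 27976 / 21 ≈ 1332.19.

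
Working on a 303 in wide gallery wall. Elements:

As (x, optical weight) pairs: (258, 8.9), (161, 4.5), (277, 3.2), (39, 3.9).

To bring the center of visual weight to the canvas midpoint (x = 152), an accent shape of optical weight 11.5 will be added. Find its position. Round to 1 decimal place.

With the accent shape, Σw becomes 8.9 + 4.5 + 3.2 + 3.9 + 11.5 = 32.0.
x: target moment 32.0×152 = 4864.0; current 8.9·258 + 4.5·161 + 3.2·277 + 3.9·39 = 4059.2; the accent shape supplies 804.8, so x = 804.8/11.5 ≈ 69.98.

x ≈ 70.0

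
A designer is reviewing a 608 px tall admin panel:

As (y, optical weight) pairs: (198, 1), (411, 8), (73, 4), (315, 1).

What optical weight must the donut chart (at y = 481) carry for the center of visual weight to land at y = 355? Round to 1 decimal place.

w ≈ 7.0

Known weights sum to 1 + 8 + 4 + 1 = 14; their moment is 1·198 + 8·411 + 4·73 + 1·315 = 4093.
Balance at y = 355 requires (4093 + w·481) / (14 + w) = 355.
Rearranging, w·(481 − 355) = 355·14 − 4093 = 877, so w ≈ 877/126 = 6.96.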